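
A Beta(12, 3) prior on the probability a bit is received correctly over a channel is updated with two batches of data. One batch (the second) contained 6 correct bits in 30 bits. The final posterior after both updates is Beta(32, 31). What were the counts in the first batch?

14 correct bits and 4 errors

Sequential conjugate updates are equivalent to a single update on the pooled data, so total successes = posterior α − prior α and total failures = posterior β − prior β.
Total across both batches: 32−12=20 correct bits, 31−3=28 errors.
Subtract the second batch: 20−6=14 correct bits and 28−24=4 errors.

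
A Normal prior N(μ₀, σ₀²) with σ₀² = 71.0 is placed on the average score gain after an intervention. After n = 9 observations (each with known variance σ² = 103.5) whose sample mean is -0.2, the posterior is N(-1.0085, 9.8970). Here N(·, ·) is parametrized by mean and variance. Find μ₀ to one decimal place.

μ₀ = -6.0

With known observation variance, the Normal–Normal posterior has precision τ_n = τ₀ + n/σ² and mean μ_n = (τ₀μ₀ + (n/σ²)x̄)/τ_n.
Here τ₀ = 1/71.0 = 0.014085 and τ_data = 9/103.5 = 0.086957, so τ_n = 0.101042.
Rearranging for μ₀: μ₀ = (μ_n·τ_n − τ_data·x̄)/τ₀ = (-1.0085·0.101042 − 0.086957·-0.2) / 0.014085 = -0.084509/0.014085 ≈ -6.0.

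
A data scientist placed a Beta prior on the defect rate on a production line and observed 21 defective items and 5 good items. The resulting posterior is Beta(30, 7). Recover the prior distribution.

Under Beta–binomial conjugacy the posterior parameters are (α+s, β+f).
So α = 30 − 21 = 9 and β = 7 − 5 = 2.

Beta(9, 2)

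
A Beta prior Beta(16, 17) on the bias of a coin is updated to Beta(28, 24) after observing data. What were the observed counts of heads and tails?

Under Beta–binomial conjugacy the posterior parameters are (a+s, b+f).
So s = 28 − 16 = 12 and f = 24 − 17 = 7.

12 heads and 7 tails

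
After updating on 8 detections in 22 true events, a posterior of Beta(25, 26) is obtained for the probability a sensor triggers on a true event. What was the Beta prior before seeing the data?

Beta(17, 12)

Under Beta–binomial conjugacy the posterior parameters are (a+s, b+f).
So a = 25 − 8 = 17 and b = 26 − 14 = 12.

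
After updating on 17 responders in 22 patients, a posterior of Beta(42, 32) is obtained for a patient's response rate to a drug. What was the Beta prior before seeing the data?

Beta(25, 27)

Beta is conjugate to the binomial likelihood: posterior = Beta(a+s, b+f).
So a = 42 − 17 = 25 and b = 32 − 5 = 27.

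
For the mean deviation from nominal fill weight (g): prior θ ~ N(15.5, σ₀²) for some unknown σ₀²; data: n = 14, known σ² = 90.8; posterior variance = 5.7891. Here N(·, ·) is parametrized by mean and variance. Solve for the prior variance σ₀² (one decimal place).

σ₀² = 53.9

Posterior precision equals prior precision plus data precision: 1/σ_n² = 1/σ₀² + n/σ².
So 1/σ₀² = 1/5.7891 − 14/90.8 = 0.172738 − 0.154185 = 0.018553.
Hence σ₀² = 1/0.018553 ≈ 53.9.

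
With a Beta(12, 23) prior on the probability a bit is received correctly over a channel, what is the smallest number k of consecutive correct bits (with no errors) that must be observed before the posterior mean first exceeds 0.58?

k = 20

After k correct bits and 0 errors the posterior is Beta(12+k, 23), with mean (12+k)/(12+23+k).
Set (12+k)/(35+k) > 0.58 and solve: k > (0.58·35 − 12)/(1 − 0.58) = 19.762.
The smallest integer exceeding 19.762 is 20.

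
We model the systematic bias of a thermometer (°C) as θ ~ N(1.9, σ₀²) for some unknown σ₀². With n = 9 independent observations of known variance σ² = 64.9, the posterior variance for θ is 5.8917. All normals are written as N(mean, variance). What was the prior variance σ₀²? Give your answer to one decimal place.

σ₀² = 32.2

Posterior precision equals prior precision plus data precision: 1/σ_n² = 1/σ₀² + n/σ².
So 1/σ₀² = 1/5.8917 − 9/64.9 = 0.169730 − 0.138675 = 0.031055.
Hence σ₀² = 1/0.031055 ≈ 32.2.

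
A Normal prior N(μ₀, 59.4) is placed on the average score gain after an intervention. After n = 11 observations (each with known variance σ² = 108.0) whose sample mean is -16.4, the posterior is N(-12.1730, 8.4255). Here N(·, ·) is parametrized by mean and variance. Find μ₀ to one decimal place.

With known observation variance, the Normal–Normal posterior has precision τ_n = τ₀ + n/σ² and mean μ_n = (τ₀μ₀ + (n/σ²)x̄)/τ_n.
Here τ₀ = 1/59.4 = 0.016835 and τ_data = 11/108.0 = 0.101852, so τ_n = 0.118687.
Rearranging for μ₀: μ₀ = (μ_n·τ_n − τ_data·x̄)/τ₀ = (-12.1730·0.118687 − 0.101852·-16.4) / 0.016835 = 0.225596/0.016835 ≈ 13.4.

μ₀ = 13.4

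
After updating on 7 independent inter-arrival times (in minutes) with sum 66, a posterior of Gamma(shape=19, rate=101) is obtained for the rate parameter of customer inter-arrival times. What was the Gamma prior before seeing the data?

Gamma–exponential conjugacy: posterior shape = α + n, posterior rate = β + Σtᵢ.
So α = 19 − 7 = 12 and β = 101 − 66 = 35.

Gamma(shape=12, rate=35)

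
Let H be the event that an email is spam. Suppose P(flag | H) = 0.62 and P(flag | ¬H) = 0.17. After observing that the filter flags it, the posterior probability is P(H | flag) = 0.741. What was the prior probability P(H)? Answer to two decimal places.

P(H) = 0.44

Bayes' rule in odds form gives O(H|E) = O(H)·[P(E|H)/P(E|¬H)], hence O(H) = O(H|E)/LR.
Posterior odds = 0.741/(1−0.741) = 2.8610. LR = 0.62/0.17 = 3.6471.
Prior odds = 2.8610/3.6471 = 0.7845, so P(H) = 0.7845/(1+0.7845) ≈ 0.44.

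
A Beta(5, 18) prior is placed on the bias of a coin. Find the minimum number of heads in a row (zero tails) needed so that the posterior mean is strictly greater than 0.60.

k = 23

After k heads and 0 tails the posterior is Beta(5+k, 18), with mean (5+k)/(5+18+k).
Set (5+k)/(23+k) > 0.60 and solve: k > (0.60·23 − 5)/(1 − 0.60) = 22.000.
The smallest integer exceeding 22.000 is 23.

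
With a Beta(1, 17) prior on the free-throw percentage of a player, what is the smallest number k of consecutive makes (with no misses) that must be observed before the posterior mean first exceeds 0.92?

k = 195

After k makes and 0 misses the posterior is Beta(1+k, 17), with mean (1+k)/(1+17+k).
Set (1+k)/(18+k) > 0.92 and solve: k > (0.92·18 − 1)/(1 − 0.92) = 194.500.
The smallest integer exceeding 194.500 is 195, and checking k=195: (196)/(213) = 0.9202 > 0.92.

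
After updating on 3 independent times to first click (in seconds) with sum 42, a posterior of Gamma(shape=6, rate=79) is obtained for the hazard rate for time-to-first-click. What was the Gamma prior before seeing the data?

For an exponential likelihood with a Gamma(α, β) prior on the rate, n observations with total T give posterior Gamma(α+n, β+T).
So α = 6 − 3 = 3 and β = 79 − 42 = 37.

Gamma(shape=3, rate=37)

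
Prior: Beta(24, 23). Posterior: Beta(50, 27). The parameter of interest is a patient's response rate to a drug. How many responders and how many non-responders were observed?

26 responders and 4 non-responders

Beta is conjugate to the binomial likelihood: posterior = Beta(a+s, b+f).
Match parameters: s=50−24=26, f=27−23=4.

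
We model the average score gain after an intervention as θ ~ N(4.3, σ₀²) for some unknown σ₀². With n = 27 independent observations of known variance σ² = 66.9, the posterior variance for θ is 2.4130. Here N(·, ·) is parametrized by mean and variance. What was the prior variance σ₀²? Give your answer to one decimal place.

σ₀² = 92.3

Posterior precision equals prior precision plus data precision: 1/σ_n² = 1/σ₀² + n/σ².
So 1/σ₀² = 1/2.4130 − 27/66.9 = 0.414422 − 0.403587 = 0.010835.
Hence σ₀² = 1/0.010835 ≈ 92.3.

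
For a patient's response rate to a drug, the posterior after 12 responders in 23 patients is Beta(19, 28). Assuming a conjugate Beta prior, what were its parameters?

A Beta(a, b) prior with s successes and f failures in binomial data gives a Beta(a+s, b+f) posterior.
So a = 19 − 12 = 7 and b = 28 − 11 = 17.

Beta(7, 17)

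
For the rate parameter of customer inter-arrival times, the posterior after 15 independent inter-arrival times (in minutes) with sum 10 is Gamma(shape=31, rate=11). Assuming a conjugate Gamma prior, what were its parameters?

Gamma(shape=16, rate=1)

Gamma–exponential conjugacy: posterior shape = α + n, posterior rate = β + Σtᵢ.
So α = 31 − 15 = 16 and β = 11 − 10 = 1.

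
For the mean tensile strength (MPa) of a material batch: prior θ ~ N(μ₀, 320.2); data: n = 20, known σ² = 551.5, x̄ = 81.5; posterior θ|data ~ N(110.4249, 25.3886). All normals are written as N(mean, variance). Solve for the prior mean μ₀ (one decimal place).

μ₀ = 446.3

The posterior mean is a precision-weighted average: μ_n = (τ₀μ₀ + τ_data·x̄)/(τ₀+τ_data), with τ₀=1/σ₀² and τ_data=n/σ².
Here τ₀ = 1/320.2 = 0.003123 and τ_data = 20/551.5 = 0.036265, so τ_n = 0.039388.
Rearranging for μ₀: μ₀ = (μ_n·τ_n − τ_data·x̄)/τ₀ = (110.4249·0.039388 − 0.036265·81.5) / 0.003123 = 1.393818/0.003123 ≈ 446.3.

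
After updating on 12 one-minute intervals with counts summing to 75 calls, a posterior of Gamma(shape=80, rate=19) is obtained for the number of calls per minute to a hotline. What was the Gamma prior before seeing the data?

Gamma–Poisson conjugacy: posterior shape = α + Σxᵢ, posterior rate = β + n.
So α = 80 − 75 = 5 and β = 19 − 12 = 7.

Gamma(shape=5, rate=7)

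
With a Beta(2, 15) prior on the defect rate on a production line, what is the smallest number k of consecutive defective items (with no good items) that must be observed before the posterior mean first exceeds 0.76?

After k defective items and 0 good items the posterior is Beta(2+k, 15), with mean (2+k)/(2+15+k).
Set (2+k)/(17+k) > 0.76 and solve: k > (0.76·17 − 2)/(1 − 0.76) = 45.500.
The smallest integer exceeding 45.500 is 46.

k = 46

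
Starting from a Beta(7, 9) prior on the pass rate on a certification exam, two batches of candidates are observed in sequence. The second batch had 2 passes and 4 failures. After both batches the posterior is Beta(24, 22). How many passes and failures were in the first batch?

Sequential conjugate updates are equivalent to a single update on the pooled data, so total successes = posterior α − prior α and total failures = posterior β − prior β.
Total across both batches: 24−7=17 passes, 22−9=13 failures.
Subtract the second batch: 17−2=15 passes and 13−4=9 failures.

15 passes and 9 failures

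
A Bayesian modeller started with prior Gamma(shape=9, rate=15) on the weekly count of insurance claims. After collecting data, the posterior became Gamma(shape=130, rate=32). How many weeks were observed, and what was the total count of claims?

n = 17 weeks with total 121 claims

Gamma–Poisson conjugacy: posterior shape = α + Σxᵢ, posterior rate = β + n.
Matching: Σxᵢ = 130 − 9 = 121 and n = 32 − 15 = 17.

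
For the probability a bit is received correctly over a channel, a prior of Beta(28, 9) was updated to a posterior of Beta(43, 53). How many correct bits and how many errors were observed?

15 correct bits and 44 errors

Under Beta–binomial conjugacy the posterior parameters are (a+s, b+f).
Match parameters: s=43−28=15, f=53−9=44.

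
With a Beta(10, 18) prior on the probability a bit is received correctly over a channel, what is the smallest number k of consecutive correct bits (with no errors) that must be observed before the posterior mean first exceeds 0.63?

After k correct bits and 0 errors the posterior is Beta(10+k, 18), with mean (10+k)/(10+18+k).
Set (10+k)/(28+k) > 0.63 and solve: k > (0.63·28 − 10)/(1 − 0.63) = 20.649.
The smallest integer exceeding 20.649 is 21.

k = 21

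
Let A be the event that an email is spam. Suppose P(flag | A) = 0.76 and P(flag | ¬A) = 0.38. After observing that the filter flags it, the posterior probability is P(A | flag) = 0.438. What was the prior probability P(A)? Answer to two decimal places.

Bayes' rule in odds form gives O(A|E) = O(A)·[P(E|A)/P(E|¬A)], hence O(A) = O(A|E)/LR.
Posterior odds = 0.438/(1−0.438) = 0.7794. LR = 0.76/0.38 = 2.0000.
Prior odds = 0.7794/2.0000 = 0.3897, so P(A) = 0.3897/(1+0.3897) ≈ 0.28.

P(A) = 0.28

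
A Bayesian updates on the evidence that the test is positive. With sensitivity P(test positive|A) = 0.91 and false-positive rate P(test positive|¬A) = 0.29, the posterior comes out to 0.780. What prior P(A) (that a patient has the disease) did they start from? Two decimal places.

P(A) = 0.53

In odds form, posterior odds = prior odds × likelihood ratio, so prior odds = posterior odds ÷ LR.
Posterior odds = 0.780/(1−0.780) = 3.5455. LR = 0.91/0.29 = 3.1379.
Prior odds = 3.5455/3.1379 = 1.1299, so P(A) = 1.1299/(1+1.1299) ≈ 0.53.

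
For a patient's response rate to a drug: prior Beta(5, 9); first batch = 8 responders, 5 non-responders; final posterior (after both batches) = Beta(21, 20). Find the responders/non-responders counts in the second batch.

8 responders and 6 non-responders

Because Beta–binomial updating is additive in the counts, the combined data contributed (α_post−α_prior, β_post−β_prior) successes and failures.
Total across both batches: 21−5=16 responders, 20−9=11 non-responders.
Subtract the first batch: 16−8=8 responders and 11−5=6 non-responders.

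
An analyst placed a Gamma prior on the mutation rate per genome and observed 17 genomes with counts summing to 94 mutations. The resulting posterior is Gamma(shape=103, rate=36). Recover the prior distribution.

A Gamma(α, β) prior (rate parametrization) on a Poisson rate with n observations summing to S gives posterior Gamma(α+S, β+n).
So α = 103 − 94 = 9 and β = 36 − 17 = 19.

Gamma(shape=9, rate=19)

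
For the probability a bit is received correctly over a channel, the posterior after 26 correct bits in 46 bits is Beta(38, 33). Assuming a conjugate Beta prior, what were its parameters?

Beta(12, 13)

Beta is conjugate to the binomial likelihood: posterior = Beta(a+s, b+f).
Subtract the data counts: 38−26=12, 33−20=13.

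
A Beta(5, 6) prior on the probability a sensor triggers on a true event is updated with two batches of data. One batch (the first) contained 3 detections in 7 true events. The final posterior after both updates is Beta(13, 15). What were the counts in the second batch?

Because Beta–binomial updating is additive in the counts, the combined data contributed (α_post−α_prior, β_post−β_prior) successes and failures.
Total across both batches: 13−5=8 detections, 15−6=9 misses.
Subtract the first batch: 8−3=5 detections and 9−4=5 misses.

5 detections and 5 misses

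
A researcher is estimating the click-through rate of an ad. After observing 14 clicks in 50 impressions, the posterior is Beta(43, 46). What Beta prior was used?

Beta(29, 10)

A Beta(a, b) prior with s successes and f failures in binomial data gives a Beta(a+s, b+f) posterior.
So a = 43 − 14 = 29 and b = 46 − 36 = 10.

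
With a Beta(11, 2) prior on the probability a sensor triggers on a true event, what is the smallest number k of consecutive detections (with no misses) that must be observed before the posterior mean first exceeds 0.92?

After k detections and 0 misses the posterior is Beta(11+k, 2), with mean (11+k)/(11+2+k).
Set (11+k)/(13+k) > 0.92 and solve: k > (0.92·13 − 11)/(1 − 0.92) = 12.000.
The smallest integer exceeding 12.000 is 13, and checking k=13: (24)/(26) = 0.9231 > 0.92.

k = 13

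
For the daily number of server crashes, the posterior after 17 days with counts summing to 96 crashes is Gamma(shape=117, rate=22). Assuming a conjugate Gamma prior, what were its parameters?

A Gamma(α, β) prior (rate parametrization) on a Poisson rate with n observations summing to S gives posterior Gamma(α+S, β+n).
So α = 117 − 96 = 21 and β = 22 − 17 = 5.

Gamma(shape=21, rate=5)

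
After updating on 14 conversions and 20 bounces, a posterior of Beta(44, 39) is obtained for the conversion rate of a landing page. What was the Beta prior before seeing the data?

Under Beta–binomial conjugacy the posterior parameters are (a+s, b+f).
Subtract the data counts: 44−14=30, 39−20=19.

Beta(30, 19)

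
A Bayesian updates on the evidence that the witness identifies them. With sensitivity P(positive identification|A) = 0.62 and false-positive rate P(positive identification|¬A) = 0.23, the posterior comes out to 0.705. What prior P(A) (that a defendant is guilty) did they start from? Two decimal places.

Bayes' rule in odds form gives O(A|E) = O(A)·[P(E|A)/P(E|¬A)], hence O(A) = O(A|E)/LR.
Posterior odds = 0.705/(1−0.705) = 2.3898. LR = 0.62/0.23 = 2.6957.
Prior odds = 2.3898/2.6957 = 0.8865, so P(A) = 0.8865/(1+0.8865) ≈ 0.47.

P(A) = 0.47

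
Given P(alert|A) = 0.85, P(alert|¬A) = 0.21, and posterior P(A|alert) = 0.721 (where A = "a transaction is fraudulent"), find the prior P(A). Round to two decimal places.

P(A) = 0.39

Bayes' rule in odds form gives O(A|E) = O(A)·[P(E|A)/P(E|¬A)], hence O(A) = O(A|E)/LR.
Posterior odds = 0.721/(1−0.721) = 2.5842. LR = 0.85/0.21 = 4.0476.
Prior odds = 2.5842/4.0476 = 0.6385, so P(A) = 0.6385/(1+0.6385) ≈ 0.39.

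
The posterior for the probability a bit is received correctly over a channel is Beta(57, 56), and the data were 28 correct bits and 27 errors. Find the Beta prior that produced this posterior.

Beta(29, 29)

A Beta(α, β) prior with s successes and f failures in binomial data gives a Beta(α+s, β+f) posterior.
So α = 57 − 28 = 29 and β = 56 − 27 = 29.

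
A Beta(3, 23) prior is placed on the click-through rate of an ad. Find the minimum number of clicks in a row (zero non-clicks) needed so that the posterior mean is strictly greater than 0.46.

After k clicks and 0 non-clicks the posterior is Beta(3+k, 23), with mean (3+k)/(3+23+k).
Set (3+k)/(26+k) > 0.46 and solve: k > (0.46·26 − 3)/(1 − 0.46) = 16.593.
The smallest integer exceeding 16.593 is 17, and checking k=17: (20)/(43) = 0.4651 > 0.46.

k = 17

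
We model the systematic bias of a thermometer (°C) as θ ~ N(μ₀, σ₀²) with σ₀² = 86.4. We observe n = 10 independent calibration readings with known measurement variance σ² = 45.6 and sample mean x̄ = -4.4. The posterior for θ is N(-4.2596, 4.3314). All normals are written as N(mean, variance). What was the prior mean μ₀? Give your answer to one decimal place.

With known observation variance, the Normal–Normal posterior has precision τ_n = τ₀ + n/σ² and mean μ_n = (τ₀μ₀ + (n/σ²)x̄)/τ_n.
Here τ₀ = 1/86.4 = 0.011574 and τ_data = 10/45.6 = 0.219298, so τ_n = 0.230872.
Rearranging for μ₀: μ₀ = (μ_n·τ_n − τ_data·x̄)/τ₀ = (-4.2596·0.230872 − 0.219298·-4.4) / 0.011574 = -0.018511/0.011574 ≈ -1.6.

μ₀ = -1.6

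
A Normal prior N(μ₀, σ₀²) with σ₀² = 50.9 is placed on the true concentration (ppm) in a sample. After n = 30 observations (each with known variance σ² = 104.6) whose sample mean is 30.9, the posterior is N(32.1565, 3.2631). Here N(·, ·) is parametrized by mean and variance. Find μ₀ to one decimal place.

The posterior mean is a precision-weighted average: μ_n = (τ₀μ₀ + τ_data·x̄)/(τ₀+τ_data), with τ₀=1/σ₀² and τ_data=n/σ².
Here τ₀ = 1/50.9 = 0.019646 and τ_data = 30/104.6 = 0.286807, so τ_n = 0.306453.
Rearranging for μ₀: μ₀ = (μ_n·τ_n − τ_data·x̄)/τ₀ = (32.1565·0.306453 − 0.286807·30.9) / 0.019646 = 0.992120/0.019646 ≈ 50.5.

μ₀ = 50.5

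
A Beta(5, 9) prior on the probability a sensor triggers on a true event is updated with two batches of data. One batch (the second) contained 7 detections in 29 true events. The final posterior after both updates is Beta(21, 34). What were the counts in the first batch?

9 detections and 3 misses

Sequential conjugate updates are equivalent to a single update on the pooled data, so total successes = posterior α − prior α and total failures = posterior β − prior β.
Total across both batches: 21−5=16 detections, 34−9=25 misses.
Subtract the second batch: 16−7=9 detections and 25−22=3 misses.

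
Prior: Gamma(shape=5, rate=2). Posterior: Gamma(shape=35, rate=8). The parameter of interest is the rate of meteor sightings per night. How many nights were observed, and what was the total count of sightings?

A Gamma(α, β) prior (rate parametrization) on a Poisson rate with n observations summing to S gives posterior Gamma(α+S, β+n).
Matching: Σxᵢ = 35 − 5 = 30 and n = 8 − 2 = 6.

n = 6 nights with total 30 sightings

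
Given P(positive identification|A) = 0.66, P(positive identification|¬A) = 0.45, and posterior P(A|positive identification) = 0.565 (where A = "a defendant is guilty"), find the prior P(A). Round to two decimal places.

P(A) = 0.47

Bayes' rule in odds form gives O(A|E) = O(A)·[P(E|A)/P(E|¬A)], hence O(A) = O(A|E)/LR.
Posterior odds = 0.565/(1−0.565) = 1.2989. LR = 0.66/0.45 = 1.4667.
Prior odds = 1.2989/1.4667 = 0.8856, so P(A) = 0.8856/(1+0.8856) ≈ 0.47.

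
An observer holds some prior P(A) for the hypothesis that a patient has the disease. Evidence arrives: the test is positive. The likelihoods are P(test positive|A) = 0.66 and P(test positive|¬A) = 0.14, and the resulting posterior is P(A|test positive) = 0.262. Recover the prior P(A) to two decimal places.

In odds form, posterior odds = prior odds × likelihood ratio, so prior odds = posterior odds ÷ LR.
Posterior odds = 0.262/(1−0.262) = 0.3550. LR = 0.66/0.14 = 4.7143.
Prior odds = 0.3550/4.7143 = 0.0753, so P(A) = 0.0753/(1+0.0753) ≈ 0.07.

P(A) = 0.07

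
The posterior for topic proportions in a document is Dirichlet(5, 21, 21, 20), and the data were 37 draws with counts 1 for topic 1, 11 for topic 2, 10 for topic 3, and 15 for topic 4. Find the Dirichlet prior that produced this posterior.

Dirichlet(4, 10, 11, 5)

For a Dirichlet(α) prior with multinomial counts c, the posterior is Dirichlet(α + c) componentwise.
Subtract each count from the matching posterior parameter: 5−1=4, 21−11=10, 21−10=11, 20−15=5.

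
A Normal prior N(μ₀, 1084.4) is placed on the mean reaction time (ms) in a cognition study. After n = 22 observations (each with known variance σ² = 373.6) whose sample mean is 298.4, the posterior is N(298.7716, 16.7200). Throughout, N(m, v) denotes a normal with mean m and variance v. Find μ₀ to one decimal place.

μ₀ = 322.5

The posterior mean is a precision-weighted average: μ_n = (τ₀μ₀ + τ_data·x̄)/(τ₀+τ_data), with τ₀=1/σ₀² and τ_data=n/σ².
Here τ₀ = 1/1084.4 = 0.000922 and τ_data = 22/373.6 = 0.058887, so τ_n = 0.059809.
Rearranging for μ₀: μ₀ = (μ_n·τ_n − τ_data·x̄)/τ₀ = (298.7716·0.059809 − 0.058887·298.4) / 0.000922 = 0.297350/0.000922 ≈ 322.5.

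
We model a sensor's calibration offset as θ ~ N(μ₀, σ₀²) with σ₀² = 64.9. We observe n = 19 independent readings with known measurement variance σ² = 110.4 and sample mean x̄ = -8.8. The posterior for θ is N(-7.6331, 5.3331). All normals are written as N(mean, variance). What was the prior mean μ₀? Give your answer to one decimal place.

With known observation variance, the Normal–Normal posterior has precision τ_n = τ₀ + n/σ² and mean μ_n = (τ₀μ₀ + (n/σ²)x̄)/τ_n.
Here τ₀ = 1/64.9 = 0.015408 and τ_data = 19/110.4 = 0.172101, so τ_n = 0.187509.
Rearranging for μ₀: μ₀ = (μ_n·τ_n − τ_data·x̄)/τ₀ = (-7.6331·0.187509 − 0.172101·-8.8) / 0.015408 = 0.083214/0.015408 ≈ 5.4.

μ₀ = 5.4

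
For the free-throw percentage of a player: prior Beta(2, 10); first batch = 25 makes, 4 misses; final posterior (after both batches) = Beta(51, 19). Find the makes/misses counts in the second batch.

24 makes and 5 misses

Sequential conjugate updates are equivalent to a single update on the pooled data, so total successes = posterior α − prior α and total failures = posterior β − prior β.
Total across both batches: 51−2=49 makes, 19−10=9 misses.
Subtract the first batch: 49−25=24 makes and 9−4=5 misses.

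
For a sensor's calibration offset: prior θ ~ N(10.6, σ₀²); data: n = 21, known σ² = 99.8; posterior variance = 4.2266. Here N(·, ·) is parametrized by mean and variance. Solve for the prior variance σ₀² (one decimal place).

For the Normal–Normal model with known σ², precisions add: τ_n = τ₀ + n/σ².
So 1/σ₀² = 1/4.2266 − 21/99.8 = 0.236597 − 0.210421 = 0.026176.
Hence σ₀² = 1/0.026176 ≈ 38.2.

σ₀² = 38.2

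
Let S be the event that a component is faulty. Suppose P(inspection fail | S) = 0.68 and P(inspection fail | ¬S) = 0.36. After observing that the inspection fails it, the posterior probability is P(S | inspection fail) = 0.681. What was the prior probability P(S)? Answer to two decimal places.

P(S) = 0.53

In odds form, posterior odds = prior odds × likelihood ratio, so prior odds = posterior odds ÷ LR.
Posterior odds = 0.681/(1−0.681) = 2.1348. LR = 0.68/0.36 = 1.8889.
Prior odds = 2.1348/1.8889 = 1.1302, so P(S) = 1.1302/(1+1.1302) ≈ 0.53.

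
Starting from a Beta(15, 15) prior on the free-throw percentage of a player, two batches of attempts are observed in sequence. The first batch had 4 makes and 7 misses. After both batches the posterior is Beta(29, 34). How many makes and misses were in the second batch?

Sequential conjugate updates are equivalent to a single update on the pooled data, so total successes = posterior α − prior α and total failures = posterior β − prior β.
Total across both batches: 29−15=14 makes, 34−15=19 misses.
Subtract the first batch: 14−4=10 makes and 19−7=12 misses.

10 makes and 12 misses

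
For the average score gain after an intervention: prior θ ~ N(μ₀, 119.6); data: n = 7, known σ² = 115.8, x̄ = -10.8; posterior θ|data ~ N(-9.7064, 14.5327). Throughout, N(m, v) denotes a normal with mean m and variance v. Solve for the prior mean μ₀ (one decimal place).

μ₀ = -1.8

The posterior mean is a precision-weighted average: μ_n = (τ₀μ₀ + τ_data·x̄)/(τ₀+τ_data), with τ₀=1/σ₀² and τ_data=n/σ².
Here τ₀ = 1/119.6 = 0.008361 and τ_data = 7/115.8 = 0.060449, so τ_n = 0.068810.
Rearranging for μ₀: μ₀ = (μ_n·τ_n − τ_data·x̄)/τ₀ = (-9.7064·0.068810 − 0.060449·-10.8) / 0.008361 = -0.015048/0.008361 ≈ -1.8.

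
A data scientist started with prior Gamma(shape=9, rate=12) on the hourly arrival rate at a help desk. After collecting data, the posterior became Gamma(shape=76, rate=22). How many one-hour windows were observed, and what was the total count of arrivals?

n = 10 one-hour windows with total 67 arrivals

Gamma–Poisson conjugacy: posterior shape = α + Σxᵢ, posterior rate = β + n.
Matching: Σxᵢ = 76 − 9 = 67 and n = 22 − 12 = 10.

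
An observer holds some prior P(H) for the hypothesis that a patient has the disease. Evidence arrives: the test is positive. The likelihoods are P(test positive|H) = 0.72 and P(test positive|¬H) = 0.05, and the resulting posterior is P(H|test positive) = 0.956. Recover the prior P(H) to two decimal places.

Bayes' rule in odds form gives O(H|E) = O(H)·[P(E|H)/P(E|¬H)], hence O(H) = O(H|E)/LR.
Posterior odds = 0.956/(1−0.956) = 21.7273. LR = 0.72/0.05 = 14.4000.
Prior odds = 21.7273/14.4000 = 1.5088, so P(H) = 1.5088/(1+1.5088) ≈ 0.60.

P(H) = 0.60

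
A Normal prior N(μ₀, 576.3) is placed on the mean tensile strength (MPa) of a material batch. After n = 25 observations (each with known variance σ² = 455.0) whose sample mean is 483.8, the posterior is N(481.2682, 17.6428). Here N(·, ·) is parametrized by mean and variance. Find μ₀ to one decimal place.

μ₀ = 401.1

With known observation variance, the Normal–Normal posterior has precision τ_n = τ₀ + n/σ² and mean μ_n = (τ₀μ₀ + (n/σ²)x̄)/τ_n.
Here τ₀ = 1/576.3 = 0.001735 and τ_data = 25/455.0 = 0.054945, so τ_n = 0.056680.
Rearranging for μ₀: μ₀ = (μ_n·τ_n − τ_data·x̄)/τ₀ = (481.2682·0.056680 − 0.054945·483.8) / 0.001735 = 0.695891/0.001735 ≈ 401.1.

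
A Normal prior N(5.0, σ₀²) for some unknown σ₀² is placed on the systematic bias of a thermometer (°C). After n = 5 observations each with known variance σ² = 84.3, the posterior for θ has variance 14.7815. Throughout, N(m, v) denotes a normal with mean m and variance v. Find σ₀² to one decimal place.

σ₀² = 119.9

For the Normal–Normal model with known σ², precisions add: τ_n = τ₀ + n/σ².
So 1/σ₀² = 1/14.7815 − 5/84.3 = 0.067652 − 0.059312 = 0.008340.
Hence σ₀² = 1/0.008340 ≈ 119.9.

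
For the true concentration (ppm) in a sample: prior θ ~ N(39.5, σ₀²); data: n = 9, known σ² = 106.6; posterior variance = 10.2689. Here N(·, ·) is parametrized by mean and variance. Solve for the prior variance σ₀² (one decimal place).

Posterior precision equals prior precision plus data precision: 1/σ_n² = 1/σ₀² + n/σ².
So 1/σ₀² = 1/10.2689 − 9/106.6 = 0.097381 − 0.084428 = 0.012953.
Hence σ₀² = 1/0.012953 ≈ 77.2.

σ₀² = 77.2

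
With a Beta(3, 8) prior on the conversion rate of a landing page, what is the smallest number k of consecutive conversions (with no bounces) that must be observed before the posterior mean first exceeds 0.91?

After k conversions and 0 bounces the posterior is Beta(3+k, 8), with mean (3+k)/(3+8+k).
Set (3+k)/(11+k) > 0.91 and solve: k > (0.91·11 − 3)/(1 − 0.91) = 77.889.
The smallest integer exceeding 77.889 is 78.

k = 78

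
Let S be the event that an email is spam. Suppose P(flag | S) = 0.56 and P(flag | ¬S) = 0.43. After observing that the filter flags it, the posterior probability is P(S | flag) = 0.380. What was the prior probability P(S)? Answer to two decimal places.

P(S) = 0.32

Bayes' rule in odds form gives O(S|E) = O(S)·[P(E|S)/P(E|¬S)], hence O(S) = O(S|E)/LR.
Posterior odds = 0.380/(1−0.380) = 0.6129. LR = 0.56/0.43 = 1.3023.
Prior odds = 0.6129/1.3023 = 0.4706, so P(S) = 0.4706/(1+0.4706) ≈ 0.32.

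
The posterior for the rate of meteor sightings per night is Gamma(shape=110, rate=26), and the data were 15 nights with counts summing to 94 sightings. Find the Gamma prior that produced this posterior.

Gamma–Poisson conjugacy: posterior shape = α + Σxᵢ, posterior rate = β + n.
So α = 110 − 94 = 16 and β = 26 − 15 = 11.

Gamma(shape=16, rate=11)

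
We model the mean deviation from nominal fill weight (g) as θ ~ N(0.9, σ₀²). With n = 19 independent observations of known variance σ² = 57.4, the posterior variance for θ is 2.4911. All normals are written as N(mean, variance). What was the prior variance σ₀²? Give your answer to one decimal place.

For the Normal–Normal model with known σ², precisions add: τ_n = τ₀ + n/σ².
So 1/σ₀² = 1/2.4911 − 19/57.4 = 0.401429 − 0.331010 = 0.070419.
Hence σ₀² = 1/0.070419 ≈ 14.2.

σ₀² = 14.2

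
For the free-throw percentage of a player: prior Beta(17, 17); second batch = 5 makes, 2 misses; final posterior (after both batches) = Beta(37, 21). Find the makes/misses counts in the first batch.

15 makes and 2 misses

Sequential conjugate updates are equivalent to a single update on the pooled data, so total successes = posterior α − prior α and total failures = posterior β − prior β.
Total across both batches: 37−17=20 makes, 21−17=4 misses.
Subtract the second batch: 20−5=15 makes and 4−2=2 misses.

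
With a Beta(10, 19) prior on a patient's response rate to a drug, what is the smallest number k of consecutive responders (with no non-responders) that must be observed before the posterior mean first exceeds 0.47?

After k responders and 0 non-responders the posterior is Beta(10+k, 19), with mean (10+k)/(10+19+k).
Set (10+k)/(29+k) > 0.47 and solve: k > (0.47·29 − 10)/(1 − 0.47) = 6.849.
The smallest integer exceeding 6.849 is 7.

k = 7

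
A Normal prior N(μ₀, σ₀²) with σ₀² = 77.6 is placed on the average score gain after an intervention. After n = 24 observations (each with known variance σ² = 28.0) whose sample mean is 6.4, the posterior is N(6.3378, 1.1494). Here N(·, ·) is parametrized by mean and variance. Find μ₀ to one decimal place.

μ₀ = 2.2

With known observation variance, the Normal–Normal posterior has precision τ_n = τ₀ + n/σ² and mean μ_n = (τ₀μ₀ + (n/σ²)x̄)/τ_n.
Here τ₀ = 1/77.6 = 0.012887 and τ_data = 24/28.0 = 0.857143, so τ_n = 0.870030.
Rearranging for μ₀: μ₀ = (μ_n·τ_n − τ_data·x̄)/τ₀ = (6.3378·0.870030 − 0.857143·6.4) / 0.012887 = 0.028361/0.012887 ≈ 2.2.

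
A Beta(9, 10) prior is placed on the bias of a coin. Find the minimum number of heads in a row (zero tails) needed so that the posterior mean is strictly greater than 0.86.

k = 53

After k heads and 0 tails the posterior is Beta(9+k, 10), with mean (9+k)/(9+10+k).
Set (9+k)/(19+k) > 0.86 and solve: k > (0.86·19 − 9)/(1 − 0.86) = 52.429.
The smallest integer exceeding 52.429 is 53.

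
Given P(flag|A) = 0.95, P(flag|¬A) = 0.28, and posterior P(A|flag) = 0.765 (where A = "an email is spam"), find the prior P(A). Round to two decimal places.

P(A) = 0.49

In odds form, posterior odds = prior odds × likelihood ratio, so prior odds = posterior odds ÷ LR.
Posterior odds = 0.765/(1−0.765) = 3.2553. LR = 0.95/0.28 = 3.3929.
Prior odds = 3.2553/3.3929 = 0.9594, so P(A) = 0.9594/(1+0.9594) ≈ 0.49.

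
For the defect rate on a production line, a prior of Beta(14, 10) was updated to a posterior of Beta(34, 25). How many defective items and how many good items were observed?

Under Beta–binomial conjugacy the posterior parameters are (a+s, b+f).
So s = 34 − 14 = 20 and f = 25 − 10 = 15.

20 defective items and 15 good items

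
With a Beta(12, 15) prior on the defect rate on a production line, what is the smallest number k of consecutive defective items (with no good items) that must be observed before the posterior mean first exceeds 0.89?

k = 110

After k defective items and 0 good items the posterior is Beta(12+k, 15), with mean (12+k)/(12+15+k).
Set (12+k)/(27+k) > 0.89 and solve: k > (0.89·27 − 12)/(1 − 0.89) = 109.364.
The smallest integer exceeding 109.364 is 110.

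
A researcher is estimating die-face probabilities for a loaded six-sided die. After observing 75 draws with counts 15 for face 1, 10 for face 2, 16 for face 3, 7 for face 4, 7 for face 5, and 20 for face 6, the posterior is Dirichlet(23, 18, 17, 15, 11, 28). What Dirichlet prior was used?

For a Dirichlet(α) prior with multinomial counts c, the posterior is Dirichlet(α + c) componentwise.
Subtract each count from the matching posterior parameter: 23−15=8, 18−10=8, 17−16=1, 15−7=8, 11−7=4, 28−20=8.

Dirichlet(8, 8, 1, 8, 4, 8)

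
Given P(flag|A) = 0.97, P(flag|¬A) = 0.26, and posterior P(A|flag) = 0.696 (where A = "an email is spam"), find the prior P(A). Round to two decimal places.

In odds form, posterior odds = prior odds × likelihood ratio, so prior odds = posterior odds ÷ LR.
Posterior odds = 0.696/(1−0.696) = 2.2895. LR = 0.97/0.26 = 3.7308.
Prior odds = 2.2895/3.7308 = 0.6137, so P(A) = 0.6137/(1+0.6137) ≈ 0.38.

P(A) = 0.38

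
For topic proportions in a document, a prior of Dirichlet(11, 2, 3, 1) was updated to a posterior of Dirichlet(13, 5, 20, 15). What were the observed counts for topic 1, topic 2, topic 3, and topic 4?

For a Dirichlet(α) prior with multinomial counts c, the posterior is Dirichlet(α + c) componentwise.
Counts are posterior − prior componentwise: 13−11=2, 5−2=3, 20−3=17, 15−1=14.

counts (2, 3, 17, 14)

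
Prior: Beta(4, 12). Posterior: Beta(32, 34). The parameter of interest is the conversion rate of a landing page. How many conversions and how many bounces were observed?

Beta is conjugate to the binomial likelihood: posterior = Beta(α+s, β+f).
So s = 32 − 4 = 28 and f = 34 − 12 = 22.

28 conversions and 22 bounces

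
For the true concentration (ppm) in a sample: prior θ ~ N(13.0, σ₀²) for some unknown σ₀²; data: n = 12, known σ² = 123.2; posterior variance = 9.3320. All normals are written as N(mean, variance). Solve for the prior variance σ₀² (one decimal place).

σ₀² = 102.5

Posterior precision equals prior precision plus data precision: 1/σ_n² = 1/σ₀² + n/σ².
So 1/σ₀² = 1/9.3320 − 12/123.2 = 0.107158 − 0.097403 = 0.009755.
Hence σ₀² = 1/0.009755 ≈ 102.5.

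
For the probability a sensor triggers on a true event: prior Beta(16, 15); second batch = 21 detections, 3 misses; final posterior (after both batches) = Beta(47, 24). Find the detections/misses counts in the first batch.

10 detections and 6 misses

Sequential conjugate updates are equivalent to a single update on the pooled data, so total successes = posterior α − prior α and total failures = posterior β − prior β.
Total across both batches: 47−16=31 detections, 24−15=9 misses.
Subtract the second batch: 31−21=10 detections and 9−3=6 misses.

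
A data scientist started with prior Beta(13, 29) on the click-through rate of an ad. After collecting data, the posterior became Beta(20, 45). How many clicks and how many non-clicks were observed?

7 clicks and 16 non-clicks

A Beta(a, b) prior with s successes and f failures in binomial data gives a Beta(a+s, b+f) posterior.
So s = 20 − 13 = 7 and f = 45 − 29 = 16.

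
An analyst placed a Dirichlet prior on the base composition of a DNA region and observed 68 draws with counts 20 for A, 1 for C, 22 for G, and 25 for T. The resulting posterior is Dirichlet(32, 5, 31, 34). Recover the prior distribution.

Dirichlet(12, 4, 9, 9)

For a Dirichlet(α) prior with multinomial counts c, the posterior is Dirichlet(α + c) componentwise.
Subtract each count from the matching posterior parameter: 32−20=12, 5−1=4, 31−22=9, 34−25=9.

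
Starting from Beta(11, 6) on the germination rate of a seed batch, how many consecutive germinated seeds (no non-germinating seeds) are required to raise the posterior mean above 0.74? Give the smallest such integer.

After k germinated seeds and 0 non-germinating seeds the posterior is Beta(11+k, 6), with mean (11+k)/(11+6+k).
Set (11+k)/(17+k) > 0.74 and solve: k > (0.74·17 − 11)/(1 − 0.74) = 6.077.
The smallest integer exceeding 6.077 is 7.

k = 7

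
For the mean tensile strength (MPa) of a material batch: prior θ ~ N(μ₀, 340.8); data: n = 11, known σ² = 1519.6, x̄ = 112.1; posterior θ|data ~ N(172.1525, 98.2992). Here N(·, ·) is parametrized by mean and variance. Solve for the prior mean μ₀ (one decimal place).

μ₀ = 320.3

With known observation variance, the Normal–Normal posterior has precision τ_n = τ₀ + n/σ² and mean μ_n = (τ₀μ₀ + (n/σ²)x̄)/τ_n.
Here τ₀ = 1/340.8 = 0.002934 and τ_data = 11/1519.6 = 0.007239, so τ_n = 0.010173.
Rearranging for μ₀: μ₀ = (μ_n·τ_n − τ_data·x̄)/τ₀ = (172.1525·0.010173 − 0.007239·112.1) / 0.002934 = 0.939815/0.002934 ≈ 320.3.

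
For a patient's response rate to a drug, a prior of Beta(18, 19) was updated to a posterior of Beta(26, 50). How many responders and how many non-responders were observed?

8 responders and 31 non-responders

A Beta(α, β) prior with s successes and f failures in binomial data gives a Beta(α+s, β+f) posterior.
Match parameters: s=26−18=8, f=50−19=31.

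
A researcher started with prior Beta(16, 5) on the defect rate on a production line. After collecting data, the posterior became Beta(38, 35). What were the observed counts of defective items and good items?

22 defective items and 30 good items

Beta is conjugate to the binomial likelihood: posterior = Beta(a+s, b+f).
Match parameters: s=38−16=22, f=35−5=30.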